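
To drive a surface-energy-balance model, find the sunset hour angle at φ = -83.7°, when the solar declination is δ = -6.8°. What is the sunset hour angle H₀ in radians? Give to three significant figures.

Sunrise equation: cos H₀ = −tan φ · tan δ = -1.0801 ≤ −1, so the Sun never sets (polar day) and H₀ = π.

H₀ = 3.14 rad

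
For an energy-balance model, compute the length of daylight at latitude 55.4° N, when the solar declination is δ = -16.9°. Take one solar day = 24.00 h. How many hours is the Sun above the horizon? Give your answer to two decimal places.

8.52 h

cos H₀ = −tan φ · tan δ = −tan(+55.4°) × tan(-16.900°) = 0.4404, so H₀ = 1.1147 rad = 63.87°.
Daylight = 2H₀/(2π) × 24.00 h = (1.1147/π) × 24.00 = 8.52 h.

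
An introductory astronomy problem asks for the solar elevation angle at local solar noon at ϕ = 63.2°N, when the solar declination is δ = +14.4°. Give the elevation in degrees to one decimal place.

41.2°

At local noon the hour angle is zero, so the zenith angle equals |ϕ − δ| = |+63.2° − (+14.400°)| = 48.800°.
Elevation = 90° − 48.800° = 41.2°.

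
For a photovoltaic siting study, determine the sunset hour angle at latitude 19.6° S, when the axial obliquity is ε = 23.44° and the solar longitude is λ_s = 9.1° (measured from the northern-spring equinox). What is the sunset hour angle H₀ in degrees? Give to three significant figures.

H₀ = 88.7°

Solar declination: sin δ = sin ε · sin λ_s = sin 23.44° × sin 9.1° = 0.06291, so δ = +3.607°.
cos H₀ = −tan φ · tan δ = −tan(-19.6°) × tan(+3.607°) = 0.0224, so H₀ = 1.5483 rad = 88.71°.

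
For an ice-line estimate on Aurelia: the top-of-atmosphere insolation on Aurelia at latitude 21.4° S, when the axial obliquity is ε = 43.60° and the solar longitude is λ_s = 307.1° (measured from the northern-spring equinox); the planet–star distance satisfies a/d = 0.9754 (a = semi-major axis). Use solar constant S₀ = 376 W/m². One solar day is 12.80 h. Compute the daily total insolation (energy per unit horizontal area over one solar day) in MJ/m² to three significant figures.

Solar declination: sin δ = sin ε · sin λ_s = sin 43.60° × sin 307.1° = -0.55003, so δ = -33.369°.
cos H₀ = −tan(-21.4°) tan(-33.369°) = -0.2581, H₀ = 1.8319 rad.
Bracket: H₀ sin φ sin δ + cos φ cos δ sin H₀ = 1.8319×-0.36488×-0.55003 + 0.93106×0.83515×0.96612 = 0.367653 + 0.751231 = 1.118884.
Inverse-square distance factor (a/d)² = 0.9754² = 0.951405.
Q̄ = (S₀/π) × 0.951405 × [bracket] = (376/π) × 0.951405 × 1.118884 = 127.41 W/m².
Daily total = Q̄ × 12.80 h × 3600 s/h = 127.41 × 12.80 × 3600 / 10⁶ = 5.871 MJ/m².

5.87 MJ/m²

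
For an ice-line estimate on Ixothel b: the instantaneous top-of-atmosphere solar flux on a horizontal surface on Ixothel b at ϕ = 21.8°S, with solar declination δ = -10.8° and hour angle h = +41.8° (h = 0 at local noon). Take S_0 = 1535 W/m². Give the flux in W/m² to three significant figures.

cos θ_z = sin ϕ sin δ + cos ϕ cos δ cos h = 0.069587 + 0.679904 = 0.749491.
Flux = S_0 · cos θ_z = 1535 × 0.749491 = 1150 W/m².

1.15e+03 W/m²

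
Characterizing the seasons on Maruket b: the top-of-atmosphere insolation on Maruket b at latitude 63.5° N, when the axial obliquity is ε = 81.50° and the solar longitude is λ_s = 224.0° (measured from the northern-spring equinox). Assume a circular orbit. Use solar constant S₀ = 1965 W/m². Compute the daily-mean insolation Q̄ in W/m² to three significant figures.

Q̄ ≈ 0.00 W/m²

Solar declination: sin δ = sin ε · sin λ_s = sin 81.50° × sin 224.0° = -0.68703, so δ = -43.395°.
cos H₀ = −tan(+63.5°) tan(-43.395°) = 1.8964 ≥ 1 ⇒ polar night, H₀ = 0 and Q̄ = 0.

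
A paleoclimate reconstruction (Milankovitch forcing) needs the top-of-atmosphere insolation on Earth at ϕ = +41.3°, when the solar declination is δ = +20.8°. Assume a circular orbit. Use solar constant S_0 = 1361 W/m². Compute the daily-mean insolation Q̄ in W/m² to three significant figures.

Q̄ ≈ 481 W/m²

cos h₀ = −tan(+41.3°) tan(+20.800°) = -0.3337, h₀ = 1.9110 rad.
Bracket: h₀ sin ϕ sin δ + cos ϕ cos δ sin h₀ = 1.9110×0.66000×0.35511 + 0.75126×0.93483×0.94267 = 0.447886 + 0.662038 = 1.109924.
Q̄ = (S_0/π) × [bracket] = (1361/π) × 1.109924 = 480.8 W/m².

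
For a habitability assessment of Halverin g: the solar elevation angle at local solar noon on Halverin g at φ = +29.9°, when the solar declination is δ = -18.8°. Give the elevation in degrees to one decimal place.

41.3°

At local noon the hour angle is zero, so the zenith angle equals |φ − δ| = |+29.9° − (-18.800°)| = 48.700°.
Elevation = 90° − 48.700° = 41.3°.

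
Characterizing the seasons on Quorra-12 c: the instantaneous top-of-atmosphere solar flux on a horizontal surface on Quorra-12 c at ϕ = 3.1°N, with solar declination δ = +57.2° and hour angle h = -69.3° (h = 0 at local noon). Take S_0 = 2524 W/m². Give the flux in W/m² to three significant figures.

cos θ_z = sin ϕ sin δ + cos ϕ cos δ cos h = 0.045457 + 0.191200 = 0.236657.
Flux = S_0 · cos θ_z = 2524 × 0.236657 = 597.3 W/m².

597 W/m²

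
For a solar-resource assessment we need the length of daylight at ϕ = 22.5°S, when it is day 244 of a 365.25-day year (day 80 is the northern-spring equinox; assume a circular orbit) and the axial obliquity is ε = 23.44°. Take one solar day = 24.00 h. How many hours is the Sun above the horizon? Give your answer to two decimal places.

Solar longitude: L_s = 360° × (244 − 80)/365.25 = 161.643°.
sin δ = sin 23.44° × sin 161.643° = 0.12528, so δ = +7.197°.
cos h₀ = −tan ϕ · tan δ = −tan(-22.5°) × tan(+7.197°) = 0.0523, so h₀ = 1.5185 rad = 87.00°.
Daylight = 2h₀/(2π) × 24.00 h = (1.5185/π) × 24.00 = 11.60 h.

11.60 h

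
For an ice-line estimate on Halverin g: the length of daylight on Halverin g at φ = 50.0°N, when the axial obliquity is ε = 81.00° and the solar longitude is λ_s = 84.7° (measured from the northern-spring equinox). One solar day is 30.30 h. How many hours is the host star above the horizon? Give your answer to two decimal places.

Solar declination: sin δ = sin ε · sin λ_s = sin 81.00° × sin 84.7° = 0.98347, so δ = +79.566°.
Sunrise equation: cos H₀ = −tan φ · tan δ = -6.4720 ≤ −1, so the host star never sets (polar day) and H₀ = π.
Daylight = 2H₀/(2π) × 30.30 h = (3.1416/π) × 30.30 = 30.30 h.

30.30 h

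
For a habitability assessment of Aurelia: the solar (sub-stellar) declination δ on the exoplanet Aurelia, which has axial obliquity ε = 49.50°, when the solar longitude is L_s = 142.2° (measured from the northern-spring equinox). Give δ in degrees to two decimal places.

sin δ = sin ε · sin L_s = sin 49.50° × sin 142.2° = 0.466058.
δ = arcsin(0.466058) = +27.78°.

δ = +27.78°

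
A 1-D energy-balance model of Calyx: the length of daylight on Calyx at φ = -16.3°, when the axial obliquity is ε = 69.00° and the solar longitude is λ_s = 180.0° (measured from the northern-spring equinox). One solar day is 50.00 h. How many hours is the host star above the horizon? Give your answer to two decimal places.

Solar declination: sin δ = sin ε · sin λ_s = sin 69.00° × sin 180.0° = 0.00000, so δ = +0.000°.
cos H₀ = −tan φ · tan δ = −tan(-16.3°) × tan(+0.000°) = 0.0000, so H₀ = 1.5708 rad = 90.00°.
Daylight = 2H₀/(2π) × 50.00 h = (1.5708/π) × 50.00 = 25.00 h.

25.00 h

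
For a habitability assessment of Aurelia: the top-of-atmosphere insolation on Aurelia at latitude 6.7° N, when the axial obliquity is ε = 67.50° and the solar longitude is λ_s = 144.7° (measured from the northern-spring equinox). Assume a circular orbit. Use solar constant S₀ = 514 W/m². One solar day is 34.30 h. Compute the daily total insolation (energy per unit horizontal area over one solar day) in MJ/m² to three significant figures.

19.0 MJ/m²

Solar declination: sin δ = sin ε · sin λ_s = sin 67.50° × sin 144.7° = 0.53387, so δ = +32.267°.
cos H₀ = −tan(+6.7°) tan(+32.267°) = -0.0742, H₀ = 1.6450 rad.
Bracket: H₀ sin φ sin δ + cos φ cos δ sin H₀ = 1.6450×0.11667×0.53387 + 0.99317×0.84557×0.99725 = 0.102461 + 0.837485 = 0.939946.
Q̄ = (S₀/π) × [bracket] = (514/π) × 0.939946 = 153.79 W/m².
Daily total = Q̄ × 34.30 h × 3600 s/h = 153.79 × 34.30 × 3600 / 10⁶ = 18.99 MJ/m².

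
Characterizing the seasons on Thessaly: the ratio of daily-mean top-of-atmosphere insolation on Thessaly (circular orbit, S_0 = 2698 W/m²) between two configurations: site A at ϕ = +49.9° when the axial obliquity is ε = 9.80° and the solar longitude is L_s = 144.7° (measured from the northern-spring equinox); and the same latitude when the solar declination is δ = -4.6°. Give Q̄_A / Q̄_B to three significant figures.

Q̄_A / Q̄_B ≈ 1.39

— Configuration A (ϕ=+49.9°):
Solar declination: sin δ = sin ε · sin L_s = sin 9.80° × sin 144.7° = 0.09836, so δ = +5.645°.
cos h₀ = −tan(+49.9°) tan(+5.645°) = -0.1174, h₀ = 1.6884 rad.
Bracket: h₀ sin ϕ sin δ + cos ϕ cos δ sin h₀ = 1.6884×0.76492×0.09836 + 0.64412×0.99515×0.99309 = 0.127031 + 0.636567 = 0.763598.
Q̄ = (S_0/π) × [bracket] = (2698/π) × 0.763598 = 655.78 W/m².
— Configuration B (ϕ=+49.9°):
cos h₀ = −tan(+49.9°) tan(-4.600°) = 0.0955, h₀ = 1.4751 rad.
Bracket: h₀ sin ϕ sin δ + cos ϕ cos δ sin h₀ = 1.4751×0.76492×-0.08020 + 0.64412×0.99678×0.99542 = -0.090492 + 0.639105 = 0.548613.
Q̄ = (S_0/π) × [bracket] = (2698/π) × 0.548613 = 471.15 W/m².
Ratio Q̄_A / Q̄_B = 655.78 / 471.15 = 1.392.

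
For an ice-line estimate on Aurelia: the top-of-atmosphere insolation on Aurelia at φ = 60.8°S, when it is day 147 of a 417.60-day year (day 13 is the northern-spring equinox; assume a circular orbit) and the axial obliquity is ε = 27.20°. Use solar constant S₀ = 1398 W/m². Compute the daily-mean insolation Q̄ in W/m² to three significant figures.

Q̄ ≈ 15.6 W/m²

Solar longitude: λ_s = 360° × (147 − 13)/417.60 = 115.517°.
sin δ = sin 27.20° × sin 115.517° = 0.41251, so δ = +24.363°.
cos H₀ = −tan(-60.8°) tan(+24.363°) = 0.8103, H₀ = 0.6262 rad.
Bracket: H₀ sin φ sin δ + cos φ cos δ sin H₀ = 0.6262×-0.87292×0.41251 + 0.48786×0.91095×0.58608 = -0.225487 + 0.260463 = 0.034976.
Q̄ = (S₀/π) × [bracket] = (1398/π) × 0.034976 = 15.56 W/m².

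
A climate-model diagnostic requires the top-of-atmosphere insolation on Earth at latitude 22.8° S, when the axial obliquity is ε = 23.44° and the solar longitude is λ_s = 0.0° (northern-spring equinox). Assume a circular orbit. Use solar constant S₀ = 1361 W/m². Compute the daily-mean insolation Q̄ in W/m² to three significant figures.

Q̄ ≈ 399 W/m²

Solar declination: sin δ = sin ε · sin λ_s = sin 23.44° × sin 0.0° = 0.00000, so δ = +0.000°.
cos H₀ = −tan(-22.8°) tan(+0.000°) = 0.0000, H₀ = 1.5708 rad.
Bracket: H₀ sin φ sin δ + cos φ cos δ sin H₀ = 1.5708×-0.38752×0.00000 + 0.92186×1.00000×1.00000 = -0.000000 + 0.921860 = 0.921860.
Q̄ = (S₀/π) × [bracket] = (1361/π) × 0.921860 = 399.4 W/m².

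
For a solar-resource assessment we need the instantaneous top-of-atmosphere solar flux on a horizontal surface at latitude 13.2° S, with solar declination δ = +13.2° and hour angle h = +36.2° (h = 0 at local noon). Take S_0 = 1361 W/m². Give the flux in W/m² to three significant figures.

cos θ_z = sin ϕ sin δ + cos ϕ cos δ cos h = -0.052144 + 0.764882 = 0.712738.
Flux = S_0 · cos θ_z = 1361 × 0.712738 = 970.0 W/m².

970 W/m²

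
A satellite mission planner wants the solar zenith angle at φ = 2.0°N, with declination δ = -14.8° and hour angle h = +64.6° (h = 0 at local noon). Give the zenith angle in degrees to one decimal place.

θ_z = 66.1°

cos θ_z = sin φ sin δ + cos φ cos δ cos h = -0.008915 + 0.414452 = 0.405537.
θ_z = arccos(0.405537) = 66.1°.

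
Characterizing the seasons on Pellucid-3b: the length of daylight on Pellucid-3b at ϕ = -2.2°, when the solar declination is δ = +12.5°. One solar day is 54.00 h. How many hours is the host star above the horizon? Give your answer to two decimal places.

cos h₀ = −tan ϕ · tan δ = −tan(-2.2°) × tan(+12.500°) = 0.0085, so h₀ = 1.5623 rad = 89.51°.
Daylight = 2h₀/(2π) × 54.00 h = (1.5623/π) × 54.00 = 26.85 h.

26.85 h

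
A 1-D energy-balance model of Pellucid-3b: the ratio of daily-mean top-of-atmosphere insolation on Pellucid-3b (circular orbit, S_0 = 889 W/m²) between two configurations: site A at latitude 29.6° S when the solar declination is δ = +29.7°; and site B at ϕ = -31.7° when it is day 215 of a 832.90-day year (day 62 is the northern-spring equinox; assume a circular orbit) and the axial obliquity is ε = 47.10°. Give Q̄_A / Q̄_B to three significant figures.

— Configuration A (ϕ=-29.6°):
cos h₀ = −tan(-29.6°) tan(+29.700°) = 0.3240, h₀ = 1.2408 rad.
Bracket: h₀ sin ϕ sin δ + cos ϕ cos δ sin h₀ = 1.2408×-0.49394×0.49546 + 0.86949×0.86863×0.94605 = -0.303658 + 0.714519 = 0.410861.
Q̄ = (S_0/π) × [bracket] = (889/π) × 0.410861 = 116.26 W/m².
— Configuration B (ϕ=-31.7°):
Solar longitude: L_s = 360° × (215 − 62)/832.90 = 66.130°.
sin δ = sin 47.10° × sin 66.130° = 0.66989, so δ = +42.058°.
cos h₀ = −tan(-31.7°) tan(+42.058°) = 0.5572, h₀ = 0.9797 rad.
Bracket: h₀ sin ϕ sin δ + cos ϕ cos δ sin h₀ = 0.9797×-0.52547×0.66989 + 0.85081×0.74246×0.83035 = -0.344861 + 0.524526 = 0.179665.
Q̄ = (S_0/π) × [bracket] = (889/π) × 0.179665 = 50.841 W/m².
Ratio Q̄_A / Q̄_B = 116.26 / 50.841 = 2.287.

Q̄_A / Q̄_B ≈ 2.29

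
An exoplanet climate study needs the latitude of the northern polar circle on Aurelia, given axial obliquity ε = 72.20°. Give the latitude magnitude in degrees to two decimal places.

The polar circle is the lowest latitude that experiences at least one full rotation of continuous daylight at the northern-summer solstice; it lies at |φ| = 90° − ε = 90° − 72.20° = 17.80°.

17.80°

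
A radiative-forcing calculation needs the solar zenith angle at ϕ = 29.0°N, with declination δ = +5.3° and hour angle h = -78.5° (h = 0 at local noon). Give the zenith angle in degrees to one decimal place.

cos θ_z = sin ϕ sin δ + cos ϕ cos δ cos h = 0.044782 + 0.173626 = 0.218408.
θ_z = arccos(0.218408) = 77.4°.

θ_z = 77.4°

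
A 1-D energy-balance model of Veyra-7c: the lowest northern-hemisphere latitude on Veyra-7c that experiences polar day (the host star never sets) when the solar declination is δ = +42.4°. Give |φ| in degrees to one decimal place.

|φ| = 47.6°

Polar day requires cos H₀ = −tan φ tan δ ≤ −1, i.e. tan φ tan δ ≥ 1.
The boundary is |tan φ| · |tan δ| = 1, so |φ| = 90° − |δ| = 90° − 42.4° = 47.6° in the northern hemisphere.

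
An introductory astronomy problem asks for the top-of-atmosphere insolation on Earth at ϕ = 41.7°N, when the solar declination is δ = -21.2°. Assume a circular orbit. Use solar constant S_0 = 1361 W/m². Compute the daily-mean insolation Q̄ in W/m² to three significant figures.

cos h₀ = −tan(+41.7°) tan(-21.200°) = 0.3456, h₀ = 1.2179 rad.
Bracket: h₀ sin ϕ sin δ + cos ϕ cos δ sin h₀ = 1.2179×0.66523×-0.36162 + 0.74664×0.93232×0.93839 = -0.292979 + 0.653220 = 0.360241.
Q̄ = (S_0/π) × [bracket] = (1361/π) × 0.360241 = 156.1 W/m².

Q̄ ≈ 156 W/m²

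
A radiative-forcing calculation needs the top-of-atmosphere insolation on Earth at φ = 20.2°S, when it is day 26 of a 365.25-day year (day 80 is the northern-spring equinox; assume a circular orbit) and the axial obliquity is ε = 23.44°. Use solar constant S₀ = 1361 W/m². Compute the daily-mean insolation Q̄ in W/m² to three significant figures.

Q̄ ≈ 463 W/m²

Solar longitude: λ_s = 360° × (26 − 80)/365.25 = -53.224°, i.e. -53.224° + 360° = 306.776°.
sin δ = sin 23.44° × sin 306.776° = -0.31862, so δ = -18.580°.
cos H₀ = −tan(-20.2°) tan(-18.580°) = -0.1237, H₀ = 1.6948 rad.
Bracket: H₀ sin φ sin δ + cos φ cos δ sin H₀ = 1.6948×-0.34530×-0.31862 + 0.93849×0.94788×0.99232 = 0.186461 + 0.882744 = 1.069205.
Q̄ = (S₀/π) × [bracket] = (1361/π) × 1.069205 = 463.2 W/m².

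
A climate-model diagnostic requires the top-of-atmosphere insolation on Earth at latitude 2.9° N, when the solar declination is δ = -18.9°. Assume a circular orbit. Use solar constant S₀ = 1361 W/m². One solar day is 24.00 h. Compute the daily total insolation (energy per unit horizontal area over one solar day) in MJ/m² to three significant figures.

cos H₀ = −tan(+2.9°) tan(-18.900°) = 0.0173, H₀ = 1.5535 rad.
Bracket: H₀ sin φ sin δ + cos φ cos δ sin H₀ = 1.5535×0.05059×-0.32392 + 0.99872×0.94609×0.99985 = -0.025457 + 0.944737 = 0.919280.
Q̄ = (S₀/π) × [bracket] = (1361/π) × 0.919280 = 398.25 W/m².
Daily total = Q̄ × 24.00 h × 3600 s/h = 398.25 × 24.00 × 3600 / 10⁶ = 34.41 MJ/m².

34.4 MJ/m²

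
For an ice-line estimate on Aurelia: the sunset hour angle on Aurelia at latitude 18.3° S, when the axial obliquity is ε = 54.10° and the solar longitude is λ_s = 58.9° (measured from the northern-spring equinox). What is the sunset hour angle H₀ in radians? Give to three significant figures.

Solar declination: sin δ = sin ε · sin λ_s = sin 54.10° × sin 58.9° = 0.69361, so δ = +43.917°.
cos H₀ = −tan φ · tan δ = −tan(-18.3°) × tan(+43.917°) = 0.3184, so H₀ = 1.2467 rad = 71.43°.

H₀ = 1.25 rad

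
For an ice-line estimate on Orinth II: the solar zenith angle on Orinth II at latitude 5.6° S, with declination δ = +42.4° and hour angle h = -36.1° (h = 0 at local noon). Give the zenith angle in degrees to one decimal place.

cos θ_z = sin φ sin δ + cos φ cos δ cos h = -0.065800 + 0.593817 = 0.528017.
θ_z = arccos(0.528017) = 58.1°.

θ_z = 58.1°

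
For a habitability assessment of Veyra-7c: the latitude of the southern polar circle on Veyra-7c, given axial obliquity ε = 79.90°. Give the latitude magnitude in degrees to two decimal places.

The polar circle is the lowest latitude that experiences at least one full rotation of continuous darkness at the northern-summer solstice; it lies at |φ| = 90° − ε = 90° − 79.90° = 10.10°.

10.10°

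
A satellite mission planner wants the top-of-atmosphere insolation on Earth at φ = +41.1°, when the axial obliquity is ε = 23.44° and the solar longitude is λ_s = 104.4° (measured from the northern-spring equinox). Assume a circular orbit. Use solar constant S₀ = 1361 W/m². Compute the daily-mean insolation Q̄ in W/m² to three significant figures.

Q̄ ≈ 494 W/m²

Solar declination: sin δ = sin ε · sin λ_s = sin 23.44° × sin 104.4° = 0.38529, so δ = +22.662°.
cos H₀ = −tan(+41.1°) tan(+22.662°) = -0.3642, H₀ = 1.9436 rad.
Bracket: H₀ sin φ sin δ + cos φ cos δ sin H₀ = 1.9436×0.65738×0.38529 + 0.75356×0.92280×0.93131 = 0.492279 + 0.647619 = 1.139898.
Q̄ = (S₀/π) × [bracket] = (1361/π) × 1.139898 = 493.8 W/m².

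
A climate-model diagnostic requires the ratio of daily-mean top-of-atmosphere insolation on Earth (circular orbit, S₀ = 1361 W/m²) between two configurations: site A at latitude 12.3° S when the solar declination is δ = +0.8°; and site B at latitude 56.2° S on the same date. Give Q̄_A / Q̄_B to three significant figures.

— Configuration A (φ=-12.3°):
cos H₀ = −tan(-12.3°) tan(+0.800°) = 0.0030, H₀ = 1.5678 rad.
Bracket: H₀ sin φ sin δ + cos φ cos δ sin H₀ = 1.5678×-0.21303×0.01396 + 0.97705×0.99990×1.00000 = -0.004662 + 0.976952 = 0.972290.
Q̄ = (S₀/π) × [bracket] = (1361/π) × 0.972290 = 421.22 W/m².
— Configuration B (φ=-56.2°):
cos H₀ = −tan(-56.2°) tan(+0.800°) = 0.0209, H₀ = 1.5499 rad.
Bracket: H₀ sin φ sin δ + cos φ cos δ sin H₀ = 1.5499×-0.83098×0.01396 + 0.55630×0.99990×0.99978 = -0.017980 + 0.556122 = 0.538142.
Q̄ = (S₀/π) × [bracket] = (1361/π) × 0.538142 = 233.13 W/m².
Ratio Q̄_A / Q̄_B = 421.22 / 233.13 = 1.807.

Q̄_A / Q̄_B ≈ 1.81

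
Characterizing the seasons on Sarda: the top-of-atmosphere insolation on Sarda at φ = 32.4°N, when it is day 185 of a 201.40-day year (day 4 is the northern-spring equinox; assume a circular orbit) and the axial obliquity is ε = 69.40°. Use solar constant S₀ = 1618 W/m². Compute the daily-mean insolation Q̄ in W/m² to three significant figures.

Q̄ ≈ 153 W/m²

Solar longitude: λ_s = 360° × (185 − 4)/201.40 = 323.535°.
sin δ = sin 69.40° × sin 323.535° = -0.55633, so δ = -33.802°.
cos H₀ = −tan(+32.4°) tan(-33.802°) = 0.4249, H₀ = 1.1320 rad.
Bracket: H₀ sin φ sin δ + cos φ cos δ sin H₀ = 1.1320×0.53583×-0.55633 + 0.84433×0.83096×0.90525 = -0.337447 + 0.635127 = 0.297680.
Q̄ = (S₀/π) × [bracket] = (1618/π) × 0.297680 = 153.3 W/m².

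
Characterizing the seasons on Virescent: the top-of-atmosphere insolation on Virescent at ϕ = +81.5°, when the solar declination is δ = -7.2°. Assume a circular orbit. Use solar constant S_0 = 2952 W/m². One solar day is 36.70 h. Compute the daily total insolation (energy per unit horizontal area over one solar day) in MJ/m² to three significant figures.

cos h₀ = −tan(+81.5°) tan(-7.200°) = 0.8453, h₀ = 0.5637 rad.
Bracket: h₀ sin ϕ sin δ + cos ϕ cos δ sin h₀ = 0.5637×0.98902×-0.12533 + 0.14781×0.99211×0.53431 = -0.069873 + 0.078353 = 0.008480.
Q̄ = (S_0/π) × [bracket] = (2952/π) × 0.008480 = 7.9682 W/m².
Daily total = Q̄ × 36.70 h × 3600 s/h = 7.9682 × 36.70 × 3600 / 10⁶ = 1.053 MJ/m².

1.05 MJ/m²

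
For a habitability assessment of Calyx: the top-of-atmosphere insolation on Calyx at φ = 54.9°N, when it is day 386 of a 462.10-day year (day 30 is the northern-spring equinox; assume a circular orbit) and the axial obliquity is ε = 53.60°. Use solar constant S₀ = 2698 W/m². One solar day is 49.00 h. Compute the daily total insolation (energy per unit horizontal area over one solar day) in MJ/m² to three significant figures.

Solar longitude: λ_s = 360° × (386 − 30)/462.10 = 277.343°.
sin δ = sin 53.60° × sin 277.343° = -0.79829, so δ = -52.967°.
cos H₀ = −tan(+54.9°) tan(-52.967°) = 1.8860 ≥ 1 ⇒ polar night, H₀ = 0 and Q̄ = 0.
Daily total = Q̄ × 49.00 h × 3600 s/h = 0.00 MJ/m².

0.00 MJ/m²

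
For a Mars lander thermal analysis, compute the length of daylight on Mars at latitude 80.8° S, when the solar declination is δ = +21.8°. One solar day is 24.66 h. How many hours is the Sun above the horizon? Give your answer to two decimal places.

cos h₀ = −tan ϕ · tan δ = 2.4695 ≥ 1, so the Sun never rises (polar night) and h₀ = 0.
Daylight = 2h₀/(2π) × 24.66 h = (0.0000/π) × 24.66 = 0.00 h.

0.00 h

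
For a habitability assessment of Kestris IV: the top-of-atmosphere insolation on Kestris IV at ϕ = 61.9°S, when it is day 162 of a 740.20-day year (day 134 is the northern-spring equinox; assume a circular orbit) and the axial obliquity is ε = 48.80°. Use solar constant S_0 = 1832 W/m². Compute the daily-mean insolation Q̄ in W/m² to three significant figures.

Solar longitude: L_s = 360° × (162 − 134)/740.20 = 13.618°.
sin δ = sin 48.80° × sin 13.618° = 0.17715, so δ = +10.204°.
cos h₀ = −tan(-61.9°) tan(+10.204°) = 0.3371, h₀ = 1.2269 rad.
Bracket: h₀ sin ϕ sin δ + cos ϕ cos δ sin h₀ = 1.2269×-0.88213×0.17715 + 0.47101×0.98418×0.94146 = -0.191727 + 0.436422 = 0.244695.
Q̄ = (S_0/π) × [bracket] = (1832/π) × 0.244695 = 142.7 W/m².

Q̄ ≈ 143 W/m²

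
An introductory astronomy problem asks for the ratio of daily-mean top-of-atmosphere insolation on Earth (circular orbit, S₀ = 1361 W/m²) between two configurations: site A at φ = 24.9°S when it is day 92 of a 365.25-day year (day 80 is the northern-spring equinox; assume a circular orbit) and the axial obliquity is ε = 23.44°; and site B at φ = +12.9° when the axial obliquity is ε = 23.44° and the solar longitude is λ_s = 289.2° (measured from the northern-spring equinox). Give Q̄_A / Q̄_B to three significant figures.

Q̄_A / Q̄_B ≈ 1.10

— Configuration A (φ=-24.9°):
Solar longitude: λ_s = 360° × (92 − 80)/365.25 = 11.828°.
sin δ = sin 23.44° × sin 11.828° = 0.08153, so δ = +4.677°.
cos H₀ = −tan(-24.9°) tan(+4.677°) = 0.0380, H₀ = 1.5328 rad.
Bracket: H₀ sin φ sin δ + cos φ cos δ sin H₀ = 1.5328×-0.42104×0.08153 + 0.90704×0.99667×0.99928 = -0.052617 + 0.903369 = 0.850752.
Q̄ = (S₀/π) × [bracket] = (1361/π) × 0.850752 = 368.56 W/m².
— Configuration B (φ=+12.9°):
Solar declination: sin δ = sin ε · sin λ_s = sin 23.44° × sin 289.2° = -0.37566, so δ = -22.065°.
cos H₀ = −tan(+12.9°) tan(-22.065°) = 0.0928, H₀ = 1.4778 rad.
Bracket: H₀ sin φ sin δ + cos φ cos δ sin H₀ = 1.4778×0.22325×-0.37566 + 0.97476×0.92676×0.99568 = -0.123937 + 0.899466 = 0.775529.
Q̄ = (S₀/π) × [bracket] = (1361/π) × 0.775529 = 335.97 W/m².
Ratio Q̄_A / Q̄_B = 368.56 / 335.97 = 1.097.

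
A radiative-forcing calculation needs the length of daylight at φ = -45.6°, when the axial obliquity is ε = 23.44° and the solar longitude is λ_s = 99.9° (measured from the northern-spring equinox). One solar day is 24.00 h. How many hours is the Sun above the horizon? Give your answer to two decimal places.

8.56 h

Solar declination: sin δ = sin ε · sin λ_s = sin 23.44° × sin 99.9° = 0.39187, so δ = +23.071°.
cos H₀ = −tan φ · tan δ = −tan(-45.6°) × tan(+23.071°) = 0.4349, so H₀ = 1.1208 rad = 64.22°.
Daylight = 2H₀/(2π) × 24.00 h = (1.1208/π) × 24.00 = 8.56 h.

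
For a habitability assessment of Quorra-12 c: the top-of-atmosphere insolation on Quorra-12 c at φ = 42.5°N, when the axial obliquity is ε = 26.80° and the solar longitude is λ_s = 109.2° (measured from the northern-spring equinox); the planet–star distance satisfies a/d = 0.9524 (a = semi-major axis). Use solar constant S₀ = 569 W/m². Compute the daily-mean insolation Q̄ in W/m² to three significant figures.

Q̄ ≈ 194 W/m²

Solar declination: sin δ = sin ε · sin λ_s = sin 26.80° × sin 109.2° = 0.42580, so δ = +25.201°.
cos H₀ = −tan(+42.5°) tan(+25.201°) = -0.4312, H₀ = 2.0166 rad.
Bracket: H₀ sin φ sin δ + cos φ cos δ sin H₀ = 2.0166×0.67559×0.42580 + 0.73728×0.90482×0.90225 = 0.580108 + 0.601896 = 1.182004.
Inverse-square distance factor (a/d)² = 0.9524² = 0.907066.
Q̄ = (S₀/π) × 0.907066 × [bracket] = (569/π) × 0.907066 × 1.182004 = 194.2 W/m².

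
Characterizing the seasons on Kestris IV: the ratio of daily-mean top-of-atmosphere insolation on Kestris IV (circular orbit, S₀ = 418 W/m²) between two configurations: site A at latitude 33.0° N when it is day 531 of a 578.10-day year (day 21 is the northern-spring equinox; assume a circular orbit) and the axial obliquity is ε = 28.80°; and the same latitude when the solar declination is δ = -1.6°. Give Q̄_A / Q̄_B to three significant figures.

Q̄_A / Q̄_B ≈ 0.657

— Configuration A (φ=+33.0°):
Solar longitude: λ_s = 360° × (531 − 21)/578.10 = 317.592°.
sin δ = sin 28.80° × sin 317.592° = -0.32490, so δ = -18.959°.
cos H₀ = −tan(+33.0°) tan(-18.959°) = 0.2231, H₀ = 1.3458 rad.
Bracket: H₀ sin φ sin δ + cos φ cos δ sin H₀ = 1.3458×0.54464×-0.32490 + 0.83867×0.94575×0.97480 = -0.238144 + 0.773184 = 0.535040.
Q̄ = (S₀/π) × [bracket] = (418/π) × 0.535040 = 71.189 W/m².
— Configuration B (φ=+33.0°):
cos H₀ = −tan(+33.0°) tan(-1.600°) = 0.0181, H₀ = 1.5527 rad.
Bracket: H₀ sin φ sin δ + cos φ cos δ sin H₀ = 1.5527×0.54464×-0.02792 + 0.83867×0.99961×0.99984 = -0.023611 + 0.838209 = 0.814598.
Q̄ = (S₀/π) × [bracket] = (418/π) × 0.814598 = 108.39 W/m².
Ratio Q̄_A / Q̄_B = 71.189 / 108.39 = 0.6568.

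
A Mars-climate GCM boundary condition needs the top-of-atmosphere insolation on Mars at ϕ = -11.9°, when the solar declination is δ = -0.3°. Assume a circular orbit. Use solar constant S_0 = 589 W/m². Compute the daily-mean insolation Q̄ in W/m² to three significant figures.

cos h₀ = −tan(-11.9°) tan(-0.300°) = -0.0011, h₀ = 1.5719 rad.
Bracket: h₀ sin ϕ sin δ + cos ϕ cos δ sin h₀ = 1.5719×-0.20620×-0.00524 + 0.97851×0.99999×1.00000 = 0.001698 + 0.978500 = 0.980198.
Q̄ = (S_0/π) × [bracket] = (589/π) × 0.980198 = 183.8 W/m².

Q̄ ≈ 184 W/m²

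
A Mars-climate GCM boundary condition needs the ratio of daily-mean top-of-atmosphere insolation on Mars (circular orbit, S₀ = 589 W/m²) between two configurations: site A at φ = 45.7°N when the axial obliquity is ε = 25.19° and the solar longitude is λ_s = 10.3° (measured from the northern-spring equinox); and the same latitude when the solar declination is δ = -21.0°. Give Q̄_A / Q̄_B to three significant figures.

— Configuration A (φ=+45.7°):
Solar declination: sin δ = sin ε · sin λ_s = sin 25.19° × sin 10.3° = 0.07610, so δ = +4.365°.
cos H₀ = −tan(+45.7°) tan(+4.365°) = -0.0782, H₀ = 1.6491 rad.
Bracket: H₀ sin φ sin δ + cos φ cos δ sin H₀ = 1.6491×0.71569×0.07610 + 0.69842×0.99710×0.99694 = 0.089817 + 0.694264 = 0.784081.
Q̄ = (S₀/π) × [bracket] = (589/π) × 0.784081 = 147.00 W/m².
— Configuration B (φ=+45.7°):
cos H₀ = −tan(+45.7°) tan(-21.000°) = 0.3934, H₀ = 1.1665 rad.
Bracket: H₀ sin φ sin δ + cos φ cos δ sin H₀ = 1.1665×0.71569×-0.35837 + 0.69842×0.93358×0.91938 = -0.299186 + 0.599464 = 0.300278.
Q̄ = (S₀/π) × [bracket] = (589/π) × 0.300278 = 56.297 W/m².
Ratio Q̄_A / Q̄_B = 147.00 / 56.297 = 2.611.

Q̄_A / Q̄_B ≈ 2.61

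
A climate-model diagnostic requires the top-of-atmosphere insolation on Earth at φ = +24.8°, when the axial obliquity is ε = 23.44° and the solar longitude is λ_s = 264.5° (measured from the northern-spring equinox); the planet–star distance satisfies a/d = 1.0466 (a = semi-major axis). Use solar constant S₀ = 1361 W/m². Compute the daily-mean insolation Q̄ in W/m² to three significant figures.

Q̄ ≈ 280 W/m²

Solar declination: sin δ = sin ε · sin λ_s = sin 23.44° × sin 264.5° = -0.39596, so δ = -23.326°.
cos H₀ = −tan(+24.8°) tan(-23.326°) = 0.1992, H₀ = 1.3702 rad.
Bracket: H₀ sin φ sin δ + cos φ cos δ sin H₀ = 1.3702×0.41945×-0.39596 + 0.90778×0.91827×0.97995 = -0.227570 + 0.816874 = 0.589304.
Inverse-square distance factor (a/d)² = 1.0466² = 1.095372.
Q̄ = (S₀/π) × 1.095372 × [bracket] = (1361/π) × 1.095372 × 0.589304 = 279.6 W/m².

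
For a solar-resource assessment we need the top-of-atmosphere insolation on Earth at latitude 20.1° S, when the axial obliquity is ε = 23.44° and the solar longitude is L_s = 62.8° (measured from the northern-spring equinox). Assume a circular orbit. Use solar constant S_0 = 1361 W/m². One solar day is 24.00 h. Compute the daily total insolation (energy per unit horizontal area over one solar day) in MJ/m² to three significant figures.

Solar declination: sin δ = sin ε · sin L_s = sin 23.44° × sin 62.8° = 0.35380, so δ = +20.720°.
cos h₀ = −tan(-20.1°) tan(+20.720°) = 0.1384, h₀ = 1.4319 rad.
Bracket: h₀ sin ϕ sin δ + cos ϕ cos δ sin h₀ = 1.4319×-0.34366×0.35380 + 0.93909×0.93532×0.99037 = -0.174100 + 0.869891 = 0.695791.
Q̄ = (S_0/π) × [bracket] = (1361/π) × 0.695791 = 301.43 W/m².
Daily total = Q̄ × 24.00 h × 3600 s/h = 301.43 × 24.00 × 3600 / 10⁶ = 26.04 MJ/m².

26.0 MJ/m²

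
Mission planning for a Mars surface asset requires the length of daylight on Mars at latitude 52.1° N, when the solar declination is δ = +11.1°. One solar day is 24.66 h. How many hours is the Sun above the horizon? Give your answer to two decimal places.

cos h₀ = −tan ϕ · tan δ = −tan(+52.1°) × tan(+11.100°) = -0.2520, so h₀ = 1.8256 rad = 104.60°.
Daylight = 2h₀/(2π) × 24.66 h = (1.8256/π) × 24.66 = 14.33 h.

14.33 h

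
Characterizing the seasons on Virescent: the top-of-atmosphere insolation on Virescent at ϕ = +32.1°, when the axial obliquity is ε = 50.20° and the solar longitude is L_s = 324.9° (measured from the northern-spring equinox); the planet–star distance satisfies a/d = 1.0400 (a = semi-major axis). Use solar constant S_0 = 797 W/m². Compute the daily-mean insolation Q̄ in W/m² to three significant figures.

Solar declination: sin δ = sin ε · sin L_s = sin 50.20° × sin 324.9° = -0.44177, so δ = -26.217°.
cos h₀ = −tan(+32.1°) tan(-26.217°) = 0.3089, h₀ = 1.2568 rad.
Bracket: h₀ sin ϕ sin δ + cos ϕ cos δ sin h₀ = 1.2568×0.53140×-0.44177 + 0.84712×0.89713×0.95110 = -0.295042 + 0.722814 = 0.427772.
Inverse-square distance factor (a/d)² = 1.0400² = 1.081600.
Q̄ = (S_0/π) × 1.081600 × [bracket] = (797/π) × 1.081600 × 0.427772 = 117.4 W/m².

Q̄ ≈ 117 W/m²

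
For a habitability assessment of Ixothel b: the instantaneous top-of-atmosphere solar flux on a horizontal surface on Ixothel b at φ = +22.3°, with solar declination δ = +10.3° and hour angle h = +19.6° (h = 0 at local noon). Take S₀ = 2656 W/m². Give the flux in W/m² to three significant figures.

2.46e+03 W/m²

cos θ_z = sin φ sin δ + cos φ cos δ cos h = 0.067848 + 0.857555 = 0.925403.
Flux = S₀ · cos θ_z = 2656 × 0.925403 = 2458 W/m².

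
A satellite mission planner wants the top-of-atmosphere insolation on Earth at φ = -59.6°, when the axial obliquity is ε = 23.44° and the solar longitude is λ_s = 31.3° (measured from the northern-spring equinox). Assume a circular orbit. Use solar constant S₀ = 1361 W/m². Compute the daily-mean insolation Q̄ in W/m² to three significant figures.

Q̄ ≈ 107 W/m²

Solar declination: sin δ = sin ε · sin λ_s = sin 23.44° × sin 31.3° = 0.20666, so δ = +11.927°.
cos H₀ = −tan(-59.6°) tan(+11.927°) = 0.3600, H₀ = 1.2025 rad.
Bracket: H₀ sin φ sin δ + cos φ cos δ sin H₀ = 1.2025×-0.86251×0.20666 + 0.50603×0.97841×0.93295 = -0.214341 + 0.461908 = 0.247567.
Q̄ = (S₀/π) × [bracket] = (1361/π) × 0.247567 = 107.3 W/m².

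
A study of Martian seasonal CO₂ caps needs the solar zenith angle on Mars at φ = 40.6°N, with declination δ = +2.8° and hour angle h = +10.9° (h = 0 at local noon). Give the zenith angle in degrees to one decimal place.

cos θ_z = sin φ sin δ + cos φ cos δ cos h = 0.031790 + 0.744683 = 0.776473.
θ_z = arccos(0.776473) = 39.1°.

θ_z = 39.1°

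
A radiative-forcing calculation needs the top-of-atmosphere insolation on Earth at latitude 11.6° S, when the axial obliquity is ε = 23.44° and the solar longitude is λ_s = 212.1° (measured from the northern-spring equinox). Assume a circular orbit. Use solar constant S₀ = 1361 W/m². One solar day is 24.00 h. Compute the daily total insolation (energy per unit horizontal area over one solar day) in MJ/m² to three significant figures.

38.4 MJ/m²

Solar declination: sin δ = sin ε · sin λ_s = sin 23.44° × sin 212.1° = -0.21138, so δ = -12.203°.
cos H₀ = −tan(-11.6°) tan(-12.203°) = -0.0444, H₀ = 1.6152 rad.
Bracket: H₀ sin φ sin δ + cos φ cos δ sin H₀ = 1.6152×-0.20108×-0.21138 + 0.97958×0.97740×0.99901 = 0.068653 + 0.956494 = 1.025147.
Q̄ = (S₀/π) × [bracket] = (1361/π) × 1.025147 = 444.11 W/m².
Daily total = Q̄ × 24.00 h × 3600 s/h = 444.11 × 24.00 × 3600 / 10⁶ = 38.37 MJ/m².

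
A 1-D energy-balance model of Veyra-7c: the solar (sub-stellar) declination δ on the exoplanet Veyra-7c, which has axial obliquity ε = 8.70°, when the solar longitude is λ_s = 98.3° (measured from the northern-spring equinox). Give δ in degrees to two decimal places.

δ = +8.61°

sin δ = sin ε · sin λ_s = sin 8.70° × sin 98.3° = 0.149676.
δ = arcsin(0.149676) = +8.61°.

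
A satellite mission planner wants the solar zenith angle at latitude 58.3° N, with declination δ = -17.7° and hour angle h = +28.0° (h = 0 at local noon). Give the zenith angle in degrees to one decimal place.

cos θ_z = sin φ sin δ + cos φ cos δ cos h = -0.258675 + 0.442001 = 0.183326.
θ_z = arccos(0.183326) = 79.4°.

θ_z = 79.4°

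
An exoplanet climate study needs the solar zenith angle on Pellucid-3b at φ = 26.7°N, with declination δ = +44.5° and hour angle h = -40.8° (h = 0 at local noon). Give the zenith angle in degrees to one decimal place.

θ_z = 37.1°

cos θ_z = sin φ sin δ + cos φ cos δ cos h = 0.314932 + 0.482355 = 0.797287.
θ_z = arccos(0.797287) = 37.1°.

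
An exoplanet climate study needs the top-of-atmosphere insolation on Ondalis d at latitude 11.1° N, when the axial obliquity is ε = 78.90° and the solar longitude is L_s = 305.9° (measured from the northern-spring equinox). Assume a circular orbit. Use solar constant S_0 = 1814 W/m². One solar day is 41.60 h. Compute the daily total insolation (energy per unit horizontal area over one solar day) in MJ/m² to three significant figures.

32.4 MJ/m²

Solar declination: sin δ = sin ε · sin L_s = sin 78.90° × sin 305.9° = -0.79489, so δ = -52.645°.
cos h₀ = −tan(+11.1°) tan(-52.645°) = 0.2570, h₀ = 1.3109 rad.
Bracket: h₀ sin ϕ sin δ + cos ϕ cos δ sin h₀ = 1.3109×0.19252×-0.79489 + 0.98129×0.60676×0.96641 = -0.200610 + 0.575408 = 0.374798.
Q̄ = (S_0/π) × [bracket] = (1814/π) × 0.374798 = 216.41 W/m².
Daily total = Q̄ × 41.60 h × 3600 s/h = 216.41 × 41.60 × 3600 / 10⁶ = 32.41 MJ/m².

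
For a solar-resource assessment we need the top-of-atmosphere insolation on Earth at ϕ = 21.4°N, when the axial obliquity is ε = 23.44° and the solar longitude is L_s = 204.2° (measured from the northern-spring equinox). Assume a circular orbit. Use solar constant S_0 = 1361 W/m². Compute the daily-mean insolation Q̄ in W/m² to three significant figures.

Solar declination: sin δ = sin ε · sin L_s = sin 23.44° × sin 204.2° = -0.16306, so δ = -9.385°.
cos h₀ = −tan(+21.4°) tan(-9.385°) = 0.0648, h₀ = 1.5060 rad.
Bracket: h₀ sin ϕ sin δ + cos ϕ cos δ sin h₀ = 1.5060×0.36488×-0.16306 + 0.93106×0.98662×0.99790 = -0.089603 + 0.916673 = 0.827070.
Q̄ = (S_0/π) × [bracket] = (1361/π) × 0.827070 = 358.3 W/m².

Q̄ ≈ 358 W/m²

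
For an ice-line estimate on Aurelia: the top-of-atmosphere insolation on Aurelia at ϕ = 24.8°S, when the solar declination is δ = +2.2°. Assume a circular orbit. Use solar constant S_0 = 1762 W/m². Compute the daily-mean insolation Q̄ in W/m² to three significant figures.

Q̄ ≈ 495 W/m²

cos h₀ = −tan(-24.8°) tan(+2.200°) = 0.0178, h₀ = 1.5530 rad.
Bracket: h₀ sin ϕ sin δ + cos ϕ cos δ sin h₀ = 1.5530×-0.41945×0.03839 + 0.90778×0.99926×0.99984 = -0.025007 + 0.906963 = 0.881956.
Q̄ = (S_0/π) × [bracket] = (1762/π) × 0.881956 = 494.7 W/m².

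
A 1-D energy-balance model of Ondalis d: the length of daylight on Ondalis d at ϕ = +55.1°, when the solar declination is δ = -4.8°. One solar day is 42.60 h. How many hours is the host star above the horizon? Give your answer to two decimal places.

19.66 h

cos h₀ = −tan ϕ · tan δ = −tan(+55.1°) × tan(-4.800°) = 0.1204, so h₀ = 1.4501 rad = 83.09°.
Daylight = 2h₀/(2π) × 42.60 h = (1.4501/π) × 42.60 = 19.66 h.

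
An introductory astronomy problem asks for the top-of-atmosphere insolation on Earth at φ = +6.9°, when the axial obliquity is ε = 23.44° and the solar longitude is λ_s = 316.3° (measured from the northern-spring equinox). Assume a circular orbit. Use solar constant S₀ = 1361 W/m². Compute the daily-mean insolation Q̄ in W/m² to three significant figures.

Solar declination: sin δ = sin ε · sin λ_s = sin 23.44° × sin 316.3° = -0.27483, so δ = -15.952°.
cos H₀ = −tan(+6.9°) tan(-15.952°) = 0.0346, H₀ = 1.5362 rad.
Bracket: H₀ sin φ sin δ + cos φ cos δ sin H₀ = 1.5362×0.12014×-0.27483 + 0.99276×0.96149×0.99940 = -0.050722 + 0.953956 = 0.903234.
Q̄ = (S₀/π) × [bracket] = (1361/π) × 0.903234 = 391.3 W/m².

Q̄ ≈ 391 W/m²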